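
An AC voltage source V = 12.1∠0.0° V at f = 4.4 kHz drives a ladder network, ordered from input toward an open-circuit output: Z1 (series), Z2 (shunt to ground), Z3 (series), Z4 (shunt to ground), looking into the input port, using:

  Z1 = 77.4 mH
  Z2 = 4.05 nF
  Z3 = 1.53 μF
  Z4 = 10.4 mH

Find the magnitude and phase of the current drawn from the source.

Step 1 — Angular frequency: ω = 2π·f = 2π·4400 = 2.765e+04 rad/s.
Step 2 — Component impedances:
  Z1: Z = jωL = j·2.765e+04·0.0774 = 0 + j2140 Ω
  Z2: Z = 1/(jωC) = -j/(ω·C) = 0 - j8931 Ω
  Z3: Z = 1/(jωC) = -j/(ω·C) = 0 - j23.64 Ω
  Z4: Z = jωL = j·2.765e+04·0.0104 = 0 + j287.5 Ω
Step 3 — Ladder network (open output): work backward from the far end, alternating series and parallel combinations. Z_in = 0 + j2412 Ω = 2412∠90.0° Ω.
Step 4 — Source phasor: V = 12.1∠0.0° V = 12.1 V.
Step 5 — Ohm's law: I = V / Z_total = (12.1) / (0 + j2412) = 0 - j0.005017 A.
Step 6 — Convert to polar: |I| = 0.005017 A, ∠I = -90.0°.

I = 0.005017∠-90.0° A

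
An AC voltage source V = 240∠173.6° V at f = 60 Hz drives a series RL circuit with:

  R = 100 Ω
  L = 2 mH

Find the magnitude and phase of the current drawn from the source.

Step 1 — Angular frequency: ω = 2π·f = 2π·60 = 377 rad/s.
Step 2 — Component impedances:
  R: Z = R = 100 Ω
  L: Z = jωL = j·377·0.002 = 0 + j0.754 Ω
Step 3 — Series combination: Z_total = R + L = 100 + j0.754 Ω = 100∠0.4° Ω.
Step 4 — Source phasor: V = 240∠173.6° V = -238.5 + j26.75 V.
Step 5 — Ohm's law: I = V / Z_total = (-238.5 + j26.75) / (100 + j0.754) = -2.383 + j0.2855 A.
Step 6 — Convert to polar: |I| = 2.4 A, ∠I = 173.2°.

I = 2.4∠173.2° A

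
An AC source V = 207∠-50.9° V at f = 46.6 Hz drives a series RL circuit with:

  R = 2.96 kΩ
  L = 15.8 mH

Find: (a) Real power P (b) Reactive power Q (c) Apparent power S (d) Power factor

Step 1 — Angular frequency: ω = 2π·f = 2π·46.6 = 292.8 rad/s.
Step 2 — Component impedances:
  R: Z = R = 2960 Ω
  L: Z = jωL = j·292.8·0.0158 = 0 + j4.626 Ω
Step 3 — Series combination: Z_total = R + L = 2960 + j4.626 Ω = 2960∠0.1° Ω.
Step 4 — Source phasor: V = 207∠-50.9° V = 130.5 - j160.6 V.
Step 5 — Current: I = V / Z = 0.04402 - j0.05434 A = 0.06993∠-51.0° A.
Step 6 — Complex power: S = V·I* = 14.48 + j0.02262 VA.
Step 7 — Real power: P = Re(S) = 14.48 W.
Step 8 — Reactive power: Q = Im(S) = 0.02262 VAR.
Step 9 — Apparent power: |S| = 14.48 VA.
Step 10 — Power factor: PF = P/|S| = 1 (lagging).

(a) P = 14.48 W  (b) Q = 0.02262 VAR  (c) S = 14.48 VA  (d) PF = 1 (lagging)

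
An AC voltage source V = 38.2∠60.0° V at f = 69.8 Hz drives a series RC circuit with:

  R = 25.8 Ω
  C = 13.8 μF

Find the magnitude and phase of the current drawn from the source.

Step 1 — Angular frequency: ω = 2π·f = 2π·69.8 = 438.6 rad/s.
Step 2 — Component impedances:
  R: Z = R = 25.8 Ω
  C: Z = 1/(jωC) = -j/(ω·C) = 0 - j165.2 Ω
Step 3 — Series combination: Z_total = R + C = 25.8 - j165.2 Ω = 167.2∠-81.1° Ω.
Step 4 — Source phasor: V = 38.2∠60.0° V = 19.1 + j33.08 V.
Step 5 — Ohm's law: I = V / Z_total = (19.1 + j33.08) / (25.8 - j165.2) = -0.1778 + j0.1434 A.
Step 6 — Convert to polar: |I| = 0.2284 A, ∠I = 141.1°.

I = 0.2284∠141.1° A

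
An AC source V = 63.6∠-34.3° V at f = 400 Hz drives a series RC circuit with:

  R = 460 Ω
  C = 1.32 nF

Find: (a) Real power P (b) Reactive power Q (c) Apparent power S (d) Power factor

Step 1 — Angular frequency: ω = 2π·f = 2π·400 = 2513 rad/s.
Step 2 — Component impedances:
  R: Z = R = 460 Ω
  C: Z = 1/(jωC) = -j/(ω·C) = 0 - j3.014e+05 Ω
Step 3 — Series combination: Z_total = R + C = 460 - j3.014e+05 Ω = 3.014e+05∠-89.9° Ω.
Step 4 — Source phasor: V = 63.6∠-34.3° V = 52.54 - j35.84 V.
Step 5 — Current: I = V / Z = 0.0001192 + j0.0001741 A = 0.000211∠55.6° A.
Step 6 — Complex power: S = V·I* = 2.048e-05 - j0.01342 VA.
Step 7 — Real power: P = Re(S) = 2.048e-05 W.
Step 8 — Reactive power: Q = Im(S) = -0.01342 VAR.
Step 9 — Apparent power: |S| = 0.01342 VA.
Step 10 — Power factor: PF = P/|S| = 0.001526 (leading).

(a) P = 2.048e-05 W  (b) Q = -0.01342 VAR  (c) S = 0.01342 VA  (d) PF = 0.001526 (leading)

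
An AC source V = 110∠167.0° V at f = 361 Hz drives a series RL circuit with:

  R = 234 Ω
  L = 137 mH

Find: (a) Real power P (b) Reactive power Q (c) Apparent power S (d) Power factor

Step 1 — Angular frequency: ω = 2π·f = 2π·361 = 2268 rad/s.
Step 2 — Component impedances:
  R: Z = R = 234 Ω
  L: Z = jωL = j·2268·0.137 = 0 + j310.7 Ω
Step 3 — Series combination: Z_total = R + L = 234 + j310.7 Ω = 389∠53.0° Ω.
Step 4 — Source phasor: V = 110∠167.0° V = -107.2 + j24.74 V.
Step 5 — Current: I = V / Z = -0.1149 + j0.2584 A = 0.2828∠114.0° A.
Step 6 — Complex power: S = V·I* = 18.71 + j24.85 VA.
Step 7 — Real power: P = Re(S) = 18.71 W.
Step 8 — Reactive power: Q = Im(S) = 24.85 VAR.
Step 9 — Apparent power: |S| = 31.11 VA.
Step 10 — Power factor: PF = P/|S| = 0.6015 (lagging).

(a) P = 18.71 W  (b) Q = 24.85 VAR  (c) S = 31.11 VA  (d) PF = 0.6015 (lagging)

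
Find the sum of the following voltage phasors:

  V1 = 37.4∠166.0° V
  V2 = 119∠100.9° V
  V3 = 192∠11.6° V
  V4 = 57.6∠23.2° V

Step 1 — Convert each phasor to rectangular form:
  V1 = 37.4·(cos(166.0°) + j·sin(166.0°)) = -36.29 + j9.048 V
  V2 = 119·(cos(100.9°) + j·sin(100.9°)) = -22.5 + j116.9 V
  V3 = 192·(cos(11.6°) + j·sin(11.6°)) = 188.1 + j38.61 V
  V4 = 57.6·(cos(23.2°) + j·sin(23.2°)) = 52.94 + j22.69 V
Step 2 — Sum components: V_total = 182.2 + j187.2 V.
Step 3 — Convert to polar: |V_total| = 261.2 V, ∠V_total = 45.8°.

V_total = 261.2∠45.8° V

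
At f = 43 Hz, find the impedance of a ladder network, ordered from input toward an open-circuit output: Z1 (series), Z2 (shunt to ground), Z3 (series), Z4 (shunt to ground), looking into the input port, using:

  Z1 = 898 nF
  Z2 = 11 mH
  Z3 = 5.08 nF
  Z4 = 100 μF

Step 1 — Angular frequency: ω = 2π·f = 2π·43 = 270.2 rad/s.
Step 2 — Component impedances:
  Z1: Z = 1/(jωC) = -j/(ω·C) = 0 - j4122 Ω
  Z2: Z = jωL = j·270.2·0.011 = 0 + j2.972 Ω
  Z3: Z = 1/(jωC) = -j/(ω·C) = 0 - j7.286e+05 Ω
  Z4: Z = 1/(jωC) = -j/(ω·C) = 0 - j37.01 Ω
Step 3 — Ladder network (open output): work backward from the far end, alternating series and parallel combinations. Z_in = 0 - j4119 Ω = 4119∠-90.0° Ω.

Z = 0 - j4119 Ω = 4119∠-90.0° Ω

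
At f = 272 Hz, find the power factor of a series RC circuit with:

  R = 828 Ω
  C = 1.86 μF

Step 1 — Angular frequency: ω = 2π·f = 2π·272 = 1709 rad/s.
Step 2 — Component impedances:
  R: Z = R = 828 Ω
  C: Z = 1/(jωC) = -j/(ω·C) = 0 - j314.6 Ω
Step 3 — Series combination: Z_total = R + C = 828 - j314.6 Ω = 885.7∠-20.8° Ω.
Step 4 — Power factor: PF = cos(φ) = Re(Z)/|Z| = 828/885.75 = 0.9348.
Step 5 — Type: Im(Z) = -314.6 ⇒ leading (phase φ = -20.8°).

PF = 0.9348 (leading, φ = -20.8°)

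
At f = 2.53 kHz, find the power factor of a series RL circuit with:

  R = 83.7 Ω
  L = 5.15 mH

Step 1 — Angular frequency: ω = 2π·f = 2π·2530 = 1.59e+04 rad/s.
Step 2 — Component impedances:
  R: Z = R = 83.7 Ω
  L: Z = jωL = j·1.59e+04·0.00515 = 0 + j81.87 Ω
Step 3 — Series combination: Z_total = R + L = 83.7 + j81.87 Ω = 117.1∠44.4° Ω.
Step 4 — Power factor: PF = cos(φ) = Re(Z)/|Z| = 83.7/117.08 = 0.7149.
Step 5 — Type: Im(Z) = 81.87 ⇒ lagging (phase φ = 44.4°).

PF = 0.7149 (lagging, φ = 44.4°)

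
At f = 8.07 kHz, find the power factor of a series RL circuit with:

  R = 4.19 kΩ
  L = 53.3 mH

Step 1 — Angular frequency: ω = 2π·f = 2π·8070 = 5.071e+04 rad/s.
Step 2 — Component impedances:
  R: Z = R = 4190 Ω
  L: Z = jωL = j·5.071e+04·0.0533 = 0 + j2703 Ω
Step 3 — Series combination: Z_total = R + L = 4190 + j2703 Ω = 4986∠32.8° Ω.
Step 4 — Power factor: PF = cos(φ) = Re(Z)/|Z| = 4190/4986 = 0.8404.
Step 5 — Type: Im(Z) = 2703 ⇒ lagging (phase φ = 32.8°).

PF = 0.8404 (lagging, φ = 32.8°)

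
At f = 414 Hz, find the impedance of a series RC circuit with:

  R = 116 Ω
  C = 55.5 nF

Step 1 — Angular frequency: ω = 2π·f = 2π·414 = 2601 rad/s.
Step 2 — Component impedances:
  R: Z = R = 116 Ω
  C: Z = 1/(jωC) = -j/(ω·C) = 0 - j6927 Ω
Step 3 — Series combination: Z_total = R + C = 116 - j6927 Ω = 6928∠-89.0° Ω.

Z = 116 - j6927 Ω = 6928∠-89.0° Ω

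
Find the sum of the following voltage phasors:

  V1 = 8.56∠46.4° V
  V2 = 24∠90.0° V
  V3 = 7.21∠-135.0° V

Step 1 — Convert each phasor to rectangular form:
  V1 = 8.56·(cos(46.4°) + j·sin(46.4°)) = 5.903 + j6.199 V
  V2 = 24·(cos(90.0°) + j·sin(90.0°)) = 0 + j24 V
  V3 = 7.21·(cos(-135.0°) + j·sin(-135.0°)) = -5.098 - j5.098 V
Step 2 — Sum components: V_total = 0.8049 + j25.1 V.
Step 3 — Convert to polar: |V_total| = 25.11 V, ∠V_total = 88.2°.

V_total = 25.11∠88.2° V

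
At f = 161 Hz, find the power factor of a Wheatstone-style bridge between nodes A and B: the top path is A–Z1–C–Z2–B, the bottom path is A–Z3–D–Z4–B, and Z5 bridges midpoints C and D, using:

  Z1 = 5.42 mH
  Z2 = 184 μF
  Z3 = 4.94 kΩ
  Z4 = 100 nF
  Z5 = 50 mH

Step 1 — Angular frequency: ω = 2π·f = 2π·161 = 1012 rad/s.
Step 2 — Component impedances:
  Z1: Z = jωL = j·1012·0.00542 = 0 + j5.483 Ω
  Z2: Z = 1/(jωC) = -j/(ω·C) = 0 - j5.373 Ω
  Z3: Z = R = 4940 Ω
  Z4: Z = 1/(jωC) = -j/(ω·C) = 0 - j9885 Ω
  Z5: Z = jωL = j·1012·0.05 = 0 + j50.58 Ω
Step 3 — Bridge requires nodal analysis (the Z5 bridge couples midpoints C and D, so the two paths cannot be reduced to a simple series/parallel combination). Setting node B to ground and injecting 1 A at node A, the 3-node admittance system at A, C, D solves to V_A = Z_AB = 0.006146 + j0.1132 Ω = 0.1134∠86.9° Ω.
Step 4 — Power factor: PF = cos(φ) = Re(Z)/|Z| = 0.00614597/0.113363 = 0.05421.
Step 5 — Type: Im(Z) = 0.1132 ⇒ lagging (phase φ = 86.9°).

PF = 0.05421 (lagging, φ = 86.9°)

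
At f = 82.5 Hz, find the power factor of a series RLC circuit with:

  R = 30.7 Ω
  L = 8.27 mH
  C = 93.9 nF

Step 1 — Angular frequency: ω = 2π·f = 2π·82.5 = 518.4 rad/s.
Step 2 — Component impedances:
  R: Z = R = 30.7 Ω
  L: Z = jωL = j·518.4·0.00827 = 0 + j4.287 Ω
  C: Z = 1/(jωC) = -j/(ω·C) = 0 - j2.054e+04 Ω
Step 3 — Series combination: Z_total = R + L + C = 30.7 - j2.054e+04 Ω = 2.054e+04∠-89.9° Ω.
Step 4 — Power factor: PF = cos(φ) = Re(Z)/|Z| = 30.7/2.054e+04 = 0.001495.
Step 5 — Type: Im(Z) = -2.054e+04 ⇒ leading (phase φ = -89.9°).

PF = 0.001495 (leading, φ = -89.9°)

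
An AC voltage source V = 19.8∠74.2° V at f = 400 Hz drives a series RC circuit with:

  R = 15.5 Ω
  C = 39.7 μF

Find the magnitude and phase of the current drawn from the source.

Step 1 — Angular frequency: ω = 2π·f = 2π·400 = 2513 rad/s.
Step 2 — Component impedances:
  R: Z = R = 15.5 Ω
  C: Z = 1/(jωC) = -j/(ω·C) = 0 - j10.02 Ω
Step 3 — Series combination: Z_total = R + C = 15.5 - j10.02 Ω = 18.46∠-32.9° Ω.
Step 4 — Source phasor: V = 19.8∠74.2° V = 5.391 + j19.05 V.
Step 5 — Ohm's law: I = V / Z_total = (5.391 + j19.05) / (15.5 - j10.02) = -0.3152 + j1.025 A.
Step 6 — Convert to polar: |I| = 1.073 A, ∠I = 107.1°.

I = 1.073∠107.1° A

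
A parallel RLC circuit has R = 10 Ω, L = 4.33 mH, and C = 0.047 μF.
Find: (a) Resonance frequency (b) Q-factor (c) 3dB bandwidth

Step 1 — Resonance: ω₀ = 1/√(LC) = 1/√(0.00433·4.7e-08) = 7.01e+04 rad/s.
Step 2 — f₀ = ω₀/(2π) = 1.116e+04 Hz.
Step 3 — Parallel Q: Q = R/(ω₀L) = 10/(7.01e+04·0.00433) = 0.03295.
Step 4 — Bandwidth: Δω = ω₀/Q = 2.128e+06 rad/s; BW = Δω/(2π) = 3.386e+05 Hz.

(a) f₀ = 1.116e+04 Hz  (b) Q = 0.03295  (c) BW = 3.386e+05 Hz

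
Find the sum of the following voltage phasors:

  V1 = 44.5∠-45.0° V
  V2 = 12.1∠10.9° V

Step 1 — Convert each phasor to rectangular form:
  V1 = 44.5·(cos(-45.0°) + j·sin(-45.0°)) = 31.47 - j31.47 V
  V2 = 12.1·(cos(10.9°) + j·sin(10.9°)) = 11.88 + j2.288 V
Step 2 — Sum components: V_total = 43.35 - j29.18 V.
Step 3 — Convert to polar: |V_total| = 52.25 V, ∠V_total = -33.9°.

V_total = 52.25∠-33.9° V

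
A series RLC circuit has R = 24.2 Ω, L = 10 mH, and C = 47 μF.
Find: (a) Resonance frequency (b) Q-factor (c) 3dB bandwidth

Step 1 — Resonance condition Im(Z)=0 gives ω₀ = 1/√(LC).
Step 2 — ω₀ = 1/√(0.01·4.7e-05) = 1459 rad/s.
Step 3 — f₀ = ω₀/(2π) = 232.2 Hz.
Step 4 — Series Q: Q = ω₀L/R = 1459·0.01/24.2 = 0.6027.
Step 5 — 3dB bandwidth: Δω = ω₀/Q = 2420 rad/s; BW = Δω/(2π) = 385.2 Hz.

(a) f₀ = 232.2 Hz  (b) Q = 0.6027  (c) BW = 385.2 Hz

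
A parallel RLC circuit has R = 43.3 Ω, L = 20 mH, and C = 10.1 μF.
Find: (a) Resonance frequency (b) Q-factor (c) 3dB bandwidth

Step 1 — Resonance: ω₀ = 1/√(LC) = 1/√(0.02·1.01e-05) = 2225 rad/s.
Step 2 — f₀ = ω₀/(2π) = 354.1 Hz.
Step 3 — Parallel Q: Q = R/(ω₀L) = 43.3/(2225·0.02) = 0.973.
Step 4 — Bandwidth: Δω = ω₀/Q = 2287 rad/s; BW = Δω/(2π) = 363.9 Hz.

(a) f₀ = 354.1 Hz  (b) Q = 0.973  (c) BW = 363.9 Hz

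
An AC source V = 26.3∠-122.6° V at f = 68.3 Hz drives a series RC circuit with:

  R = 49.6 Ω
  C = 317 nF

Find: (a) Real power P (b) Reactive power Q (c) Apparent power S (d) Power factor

Step 1 — Angular frequency: ω = 2π·f = 2π·68.3 = 429.1 rad/s.
Step 2 — Component impedances:
  R: Z = R = 49.6 Ω
  C: Z = 1/(jωC) = -j/(ω·C) = 0 - j7351 Ω
Step 3 — Series combination: Z_total = R + C = 49.6 - j7351 Ω = 7351∠-89.6° Ω.
Step 4 — Source phasor: V = 26.3∠-122.6° V = -14.17 - j22.16 V.
Step 5 — Current: I = V / Z = 0.003001 - j0.001948 A = 0.003578∠-33.0° A.
Step 6 — Complex power: S = V·I* = 0.0006349 - j0.09409 VA.
Step 7 — Real power: P = Re(S) = 0.0006349 W.
Step 8 — Reactive power: Q = Im(S) = -0.09409 VAR.
Step 9 — Apparent power: |S| = 0.09409 VA.
Step 10 — Power factor: PF = P/|S| = 0.006747 (leading).

(a) P = 0.0006349 W  (b) Q = -0.09409 VAR  (c) S = 0.09409 VA  (d) PF = 0.006747 (leading)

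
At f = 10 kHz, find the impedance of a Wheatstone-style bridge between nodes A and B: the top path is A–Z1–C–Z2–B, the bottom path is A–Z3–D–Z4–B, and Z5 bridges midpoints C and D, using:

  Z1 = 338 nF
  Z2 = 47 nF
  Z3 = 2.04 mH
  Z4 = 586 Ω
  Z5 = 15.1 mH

Step 1 — Angular frequency: ω = 2π·f = 2π·1e+04 = 6.283e+04 rad/s.
Step 2 — Component impedances:
  Z1: Z = 1/(jωC) = -j/(ω·C) = 0 - j47.09 Ω
  Z2: Z = 1/(jωC) = -j/(ω·C) = 0 - j338.6 Ω
  Z3: Z = jωL = j·6.283e+04·0.00204 = 0 + j128.2 Ω
  Z4: Z = R = 586 Ω
  Z5: Z = jωL = j·6.283e+04·0.0151 = 0 + j948.8 Ω
Step 3 — Bridge requires nodal analysis (the Z5 bridge couples midpoints C and D, so the two paths cannot be reduced to a simple series/parallel combination). Setting node B to ground and injecting 1 A at node A, the 3-node admittance system at A, C, D solves to V_A = Z_AB = 207 - j294.6 Ω = 360.1∠-54.9° Ω.

Z = 207 - j294.6 Ω = 360.1∠-54.9° Ω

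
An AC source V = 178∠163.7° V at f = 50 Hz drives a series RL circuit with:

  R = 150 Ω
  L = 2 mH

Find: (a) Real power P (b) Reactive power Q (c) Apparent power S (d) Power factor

Step 1 — Angular frequency: ω = 2π·f = 2π·50 = 314.2 rad/s.
Step 2 — Component impedances:
  R: Z = R = 150 Ω
  L: Z = jωL = j·314.2·0.002 = 0 + j0.6283 Ω
Step 3 — Series combination: Z_total = R + L = 150 + j0.6283 Ω = 150∠0.2° Ω.
Step 4 — Source phasor: V = 178∠163.7° V = -170.8 + j49.96 V.
Step 5 — Current: I = V / Z = -1.138 + j0.3378 A = 1.187∠163.5° A.
Step 6 — Complex power: S = V·I* = 211.2 + j0.8848 VA.
Step 7 — Real power: P = Re(S) = 211.2 W.
Step 8 — Reactive power: Q = Im(S) = 0.8848 VAR.
Step 9 — Apparent power: |S| = 211.2 VA.
Step 10 — Power factor: PF = P/|S| = 1 (lagging).

(a) P = 211.2 W  (b) Q = 0.8848 VAR  (c) S = 211.2 VA  (d) PF = 1 (lagging)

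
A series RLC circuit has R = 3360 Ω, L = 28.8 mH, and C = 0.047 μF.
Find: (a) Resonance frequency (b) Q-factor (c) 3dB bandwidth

Step 1 — Resonance: ω₀ = 1/√(LC) = 1/√(0.0288·4.7e-08) = 2.718e+04 rad/s.
Step 2 — f₀ = ω₀/(2π) = 4326 Hz.
Step 3 — Series Q: Q = ω₀L/R = 2.718e+04·0.0288/3360 = 0.233.
Step 4 — Bandwidth: Δω = ω₀/Q = 1.167e+05 rad/s; BW = Δω/(2π) = 1.857e+04 Hz.

(a) f₀ = 4326 Hz  (b) Q = 0.233  (c) BW = 1.857e+04 Hz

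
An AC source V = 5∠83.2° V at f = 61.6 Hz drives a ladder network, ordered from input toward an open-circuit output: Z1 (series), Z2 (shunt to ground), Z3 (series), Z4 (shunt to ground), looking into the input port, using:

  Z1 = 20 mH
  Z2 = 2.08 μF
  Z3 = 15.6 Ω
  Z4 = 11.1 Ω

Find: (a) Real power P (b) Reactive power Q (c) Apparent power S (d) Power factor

Step 1 — Angular frequency: ω = 2π·f = 2π·61.6 = 387 rad/s.
Step 2 — Component impedances:
  Z1: Z = jωL = j·387·0.02 = 0 + j7.741 Ω
  Z2: Z = 1/(jωC) = -j/(ω·C) = 0 - j1242 Ω
  Z3: Z = R = 15.6 Ω
  Z4: Z = R = 11.1 Ω
Step 3 — Ladder network (open output): work backward from the far end, alternating series and parallel combinations. Z_in = 26.69 + j7.167 Ω = 27.63∠15.0° Ω.
Step 4 — Source phasor: V = 5∠83.2° V = 0.592 + j4.965 V.
Step 5 — Current: I = V / Z = 0.06729 + j0.168 A = 0.1809∠68.2° A.
Step 6 — Complex power: S = V·I* = 0.8737 + j0.2347 VA.
Step 7 — Real power: P = Re(S) = 0.8737 W.
Step 8 — Reactive power: Q = Im(S) = 0.2347 VAR.
Step 9 — Apparent power: |S| = 0.9047 VA.
Step 10 — Power factor: PF = P/|S| = 0.9658 (lagging).

(a) P = 0.8737 W  (b) Q = 0.2347 VAR  (c) S = 0.9047 VA  (d) PF = 0.9658 (lagging)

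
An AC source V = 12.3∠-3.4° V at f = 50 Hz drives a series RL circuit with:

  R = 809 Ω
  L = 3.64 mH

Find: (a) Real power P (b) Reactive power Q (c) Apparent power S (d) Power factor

Step 1 — Angular frequency: ω = 2π·f = 2π·50 = 314.2 rad/s.
Step 2 — Component impedances:
  R: Z = R = 809 Ω
  L: Z = jωL = j·314.2·0.00364 = 0 + j1.144 Ω
Step 3 — Series combination: Z_total = R + L = 809 + j1.144 Ω = 809∠0.1° Ω.
Step 4 — Source phasor: V = 12.3∠-3.4° V = 12.28 - j0.7295 V.
Step 5 — Current: I = V / Z = 0.01518 - j0.0009231 A = 0.0152∠-3.5° A.
Step 6 — Complex power: S = V·I* = 0.187 + j0.0002643 VA.
Step 7 — Real power: P = Re(S) = 0.187 W.
Step 8 — Reactive power: Q = Im(S) = 0.0002643 VAR.
Step 9 — Apparent power: |S| = 0.187 VA.
Step 10 — Power factor: PF = P/|S| = 1 (lagging).

(a) P = 0.187 W  (b) Q = 0.0002643 VAR  (c) S = 0.187 VA  (d) PF = 1 (lagging)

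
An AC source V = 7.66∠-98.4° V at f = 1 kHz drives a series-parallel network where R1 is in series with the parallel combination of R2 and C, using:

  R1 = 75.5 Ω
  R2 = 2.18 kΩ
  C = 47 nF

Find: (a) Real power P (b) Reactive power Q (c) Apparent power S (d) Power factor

Step 1 — Angular frequency: ω = 2π·f = 2π·1000 = 6283 rad/s.
Step 2 — Component impedances:
  R1: Z = R = 75.5 Ω
  R2: Z = R = 2180 Ω
  C: Z = 1/(jωC) = -j/(ω·C) = 0 - j3386 Ω
Step 3 — Parallel branch: R2 || C = 1/(1/R2 + 1/C) = 1541 - j992.2 Ω.
Step 4 — Series with R1: Z_total = R1 + (R2 || C) = 1617 - j992.2 Ω = 1897∠-31.5° Ω.
Step 5 — Source phasor: V = 7.66∠-98.4° V = -1.119 - j7.578 V.
Step 6 — Current: I = V / Z = 0.001587 - j0.003713 A = 0.004038∠-66.9° A.
Step 7 — Complex power: S = V·I* = 0.02636 - j0.01618 VA.
Step 8 — Real power: P = Re(S) = 0.02636 W.
Step 9 — Reactive power: Q = Im(S) = -0.01618 VAR.
Step 10 — Apparent power: |S| = 0.03093 VA.
Step 11 — Power factor: PF = P/|S| = 0.8523 (leading).

(a) P = 0.02636 W  (b) Q = -0.01618 VAR  (c) S = 0.03093 VA  (d) PF = 0.8523 (leading)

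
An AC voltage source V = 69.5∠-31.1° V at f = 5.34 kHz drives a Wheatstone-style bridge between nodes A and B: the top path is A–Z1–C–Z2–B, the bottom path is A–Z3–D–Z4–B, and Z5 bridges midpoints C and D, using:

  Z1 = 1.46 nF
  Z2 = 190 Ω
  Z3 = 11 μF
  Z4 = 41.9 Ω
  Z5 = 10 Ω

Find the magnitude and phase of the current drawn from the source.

Step 1 — Angular frequency: ω = 2π·f = 2π·5340 = 3.355e+04 rad/s.
Step 2 — Component impedances:
  Z1: Z = 1/(jωC) = -j/(ω·C) = 0 - j2.041e+04 Ω
  Z2: Z = R = 190 Ω
  Z3: Z = 1/(jωC) = -j/(ω·C) = 0 - j2.709 Ω
  Z4: Z = R = 41.9 Ω
  Z5: Z = R = 10 Ω
Step 3 — Bridge requires nodal analysis (the Z5 bridge couples midpoints C and D, so the two paths cannot be reduced to a simple series/parallel combination). Setting node B to ground and injecting 1 A at node A, the 3-node admittance system at A, C, D solves to V_A = Z_AB = 34.64 - j2.709 Ω = 34.75∠-4.5° Ω.
Step 4 — Source phasor: V = 69.5∠-31.1° V = 59.51 - j35.9 V.
Step 5 — Ohm's law: I = V / Z_total = (59.51 - j35.9) / (34.64 - j2.709) = 1.788 - j0.8965 A.
Step 6 — Convert to polar: |I| = 2 A, ∠I = -26.6°.

I = 2∠-26.6° A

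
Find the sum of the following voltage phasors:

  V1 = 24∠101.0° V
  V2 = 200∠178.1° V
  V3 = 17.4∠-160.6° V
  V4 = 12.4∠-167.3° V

Step 1 — Convert each phasor to rectangular form:
  V1 = 24·(cos(101.0°) + j·sin(101.0°)) = -4.579 + j23.56 V
  V2 = 200·(cos(178.1°) + j·sin(178.1°)) = -199.9 + j6.631 V
  V3 = 17.4·(cos(-160.6°) + j·sin(-160.6°)) = -16.41 - j5.78 V
  V4 = 12.4·(cos(-167.3°) + j·sin(-167.3°)) = -12.1 - j2.726 V
Step 2 — Sum components: V_total = -233 + j21.68 V.
Step 3 — Convert to polar: |V_total| = 234 V, ∠V_total = 174.7°.

V_total = 234∠174.7° V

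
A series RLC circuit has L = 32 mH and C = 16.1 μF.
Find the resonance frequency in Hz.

Step 1 — Resonance condition Im(Z)=0 gives ω₀ = 1/√(LC).
Step 2 — ω₀ = 1/√(0.032·1.61e-05) = 1393 rad/s.
Step 3 — f₀ = ω₀/(2π) = 221.7 Hz.

f₀ = 221.7 Hz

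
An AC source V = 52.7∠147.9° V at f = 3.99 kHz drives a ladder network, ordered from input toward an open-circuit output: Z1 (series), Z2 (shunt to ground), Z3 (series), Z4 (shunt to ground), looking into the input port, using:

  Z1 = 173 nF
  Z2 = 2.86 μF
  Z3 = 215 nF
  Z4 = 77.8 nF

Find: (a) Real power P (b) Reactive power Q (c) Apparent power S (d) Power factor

Step 1 — Angular frequency: ω = 2π·f = 2π·3990 = 2.507e+04 rad/s.
Step 2 — Component impedances:
  Z1: Z = 1/(jωC) = -j/(ω·C) = 0 - j230.6 Ω
  Z2: Z = 1/(jωC) = -j/(ω·C) = 0 - j13.95 Ω
  Z3: Z = 1/(jωC) = -j/(ω·C) = 0 - j185.5 Ω
  Z4: Z = 1/(jωC) = -j/(ω·C) = 0 - j512.7 Ω
Step 3 — Ladder network (open output): work backward from the far end, alternating series and parallel combinations. Z_in = 0 - j244.2 Ω = 244.2∠-90.0° Ω.
Step 4 — Source phasor: V = 52.7∠147.9° V = -44.64 + j28 V.
Step 5 — Current: I = V / Z = -0.1147 - j0.1828 A = 0.2158∠-122.1° A.
Step 6 — Complex power: S = V·I* = 0 - j11.37 VA.
Step 7 — Real power: P = Re(S) = 0 W.
Step 8 — Reactive power: Q = Im(S) = -11.37 VAR.
Step 9 — Apparent power: |S| = 11.37 VA.
Step 10 — Power factor: PF = P/|S| = 0 (leading).

(a) P = 0 W  (b) Q = -11.37 VAR  (c) S = 11.37 VA  (d) PF = 0 (leading)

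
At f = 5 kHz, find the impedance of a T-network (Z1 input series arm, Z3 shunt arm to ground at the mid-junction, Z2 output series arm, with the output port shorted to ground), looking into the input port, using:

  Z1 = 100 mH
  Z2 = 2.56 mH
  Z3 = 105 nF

Step 1 — Angular frequency: ω = 2π·f = 2π·5000 = 3.142e+04 rad/s.
Step 2 — Component impedances:
  Z1: Z = jωL = j·3.142e+04·0.1 = 0 + j3142 Ω
  Z2: Z = jωL = j·3.142e+04·0.00256 = 0 + j80.42 Ω
  Z3: Z = 1/(jωC) = -j/(ω·C) = 0 - j303.2 Ω
Step 3 — With the output port shorted to ground, the output series arm Z2 runs from the junction to ground; the shunt arm Z3 also runs from the junction to ground. They appear in parallel: Z3 || Z2 = 0 + j109.5 Ω.
Step 4 — Series with input arm Z1: Z_in = Z1 + (Z3 || Z2) = 0 + j3251 Ω = 3251∠90.0° Ω.

Z = 0 + j3251 Ω = 3251∠90.0° Ω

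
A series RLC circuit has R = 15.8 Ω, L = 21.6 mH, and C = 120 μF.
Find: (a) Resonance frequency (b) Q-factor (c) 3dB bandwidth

Step 1 — Resonance: ω₀ = 1/√(LC) = 1/√(0.0216·0.00012) = 621.1 rad/s.
Step 2 — f₀ = ω₀/(2π) = 98.86 Hz.
Step 3 — Series Q: Q = ω₀L/R = 621.1·0.0216/15.8 = 0.8491.
Step 4 — Bandwidth: Δω = ω₀/Q = 731.5 rad/s; BW = Δω/(2π) = 116.4 Hz.

(a) f₀ = 98.86 Hz  (b) Q = 0.8491  (c) BW = 116.4 Hz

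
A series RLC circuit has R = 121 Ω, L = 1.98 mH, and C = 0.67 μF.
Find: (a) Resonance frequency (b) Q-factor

Step 1 — Resonance condition Im(Z)=0 gives ω₀ = 1/√(LC).
Step 2 — ω₀ = 1/√(0.00198·6.7e-07) = 2.746e+04 rad/s.
Step 3 — f₀ = ω₀/(2π) = 4370 Hz.
Step 4 — Series Q: Q = ω₀L/R = 2.746e+04·0.00198/121 = 0.4493.

(a) f₀ = 4370 Hz  (b) Q = 0.4493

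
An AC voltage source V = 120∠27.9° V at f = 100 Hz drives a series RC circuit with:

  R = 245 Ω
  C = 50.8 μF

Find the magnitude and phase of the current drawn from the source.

Step 1 — Angular frequency: ω = 2π·f = 2π·100 = 628.3 rad/s.
Step 2 — Component impedances:
  R: Z = R = 245 Ω
  C: Z = 1/(jωC) = -j/(ω·C) = 0 - j31.33 Ω
Step 3 — Series combination: Z_total = R + C = 245 - j31.33 Ω = 247∠-7.3° Ω.
Step 4 — Source phasor: V = 120∠27.9° V = 106.1 + j56.15 V.
Step 5 — Ohm's law: I = V / Z_total = (106.1 + j56.15) / (245 - j31.33) = 0.3971 + j0.28 A.
Step 6 — Convert to polar: |I| = 0.4858 A, ∠I = 35.2°.

I = 0.4858∠35.2° A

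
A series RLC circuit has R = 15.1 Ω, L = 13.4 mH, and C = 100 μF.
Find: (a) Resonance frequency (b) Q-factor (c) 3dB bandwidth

Step 1 — Resonance: ω₀ = 1/√(LC) = 1/√(0.0134·0.0001) = 863.9 rad/s.
Step 2 — f₀ = ω₀/(2π) = 137.5 Hz.
Step 3 — Series Q: Q = ω₀L/R = 863.9·0.0134/15.1 = 0.7666.
Step 4 — Bandwidth: Δω = ω₀/Q = 1127 rad/s; BW = Δω/(2π) = 179.3 Hz.

(a) f₀ = 137.5 Hz  (b) Q = 0.7666  (c) BW = 179.3 Hz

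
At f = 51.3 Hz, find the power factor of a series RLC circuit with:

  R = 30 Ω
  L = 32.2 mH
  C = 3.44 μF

Step 1 — Angular frequency: ω = 2π·f = 2π·51.3 = 322.3 rad/s.
Step 2 — Component impedances:
  R: Z = R = 30 Ω
  L: Z = jωL = j·322.3·0.0322 = 0 + j10.38 Ω
  C: Z = 1/(jωC) = -j/(ω·C) = 0 - j901.9 Ω
Step 3 — Series combination: Z_total = R + L + C = 30 - j891.5 Ω = 892∠-88.1° Ω.
Step 4 — Power factor: PF = cos(φ) = Re(Z)/|Z| = 30/892 = 0.03363.
Step 5 — Type: Im(Z) = -891.5 ⇒ leading (phase φ = -88.1°).

PF = 0.03363 (leading, φ = -88.1°)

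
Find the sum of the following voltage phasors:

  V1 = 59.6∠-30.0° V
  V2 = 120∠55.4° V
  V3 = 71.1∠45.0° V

Step 1 — Convert each phasor to rectangular form:
  V1 = 59.6·(cos(-30.0°) + j·sin(-30.0°)) = 51.62 - j29.8 V
  V2 = 120·(cos(55.4°) + j·sin(55.4°)) = 68.14 + j98.78 V
  V3 = 71.1·(cos(45.0°) + j·sin(45.0°)) = 50.28 + j50.28 V
Step 2 — Sum components: V_total = 170 + j119.3 V.
Step 3 — Convert to polar: |V_total| = 207.7 V, ∠V_total = 35.0°.

V_total = 207.7∠35.0° V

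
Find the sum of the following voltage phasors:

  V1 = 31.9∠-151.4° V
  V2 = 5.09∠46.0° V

Step 1 — Convert each phasor to rectangular form:
  V1 = 31.9·(cos(-151.4°) + j·sin(-151.4°)) = -28.01 - j15.27 V
  V2 = 5.09·(cos(46.0°) + j·sin(46.0°)) = 3.536 + j3.661 V
Step 2 — Sum components: V_total = -24.47 - j11.61 V.
Step 3 — Convert to polar: |V_total| = 27.09 V, ∠V_total = -154.6°.

V_total = 27.09∠-154.6° V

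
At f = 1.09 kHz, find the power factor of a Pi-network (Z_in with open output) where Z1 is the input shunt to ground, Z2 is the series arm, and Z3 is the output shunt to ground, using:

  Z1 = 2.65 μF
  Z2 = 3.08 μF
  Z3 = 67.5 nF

Step 1 — Angular frequency: ω = 2π·f = 2π·1090 = 6849 rad/s.
Step 2 — Component impedances:
  Z1: Z = 1/(jωC) = -j/(ω·C) = 0 - j55.1 Ω
  Z2: Z = 1/(jωC) = -j/(ω·C) = 0 - j47.41 Ω
  Z3: Z = 1/(jωC) = -j/(ω·C) = 0 - j2163 Ω
Step 3 — With open output, the series arm Z2 and the output shunt Z3 appear in series to ground: Z2 + Z3 = 0 - j2211 Ω.
Step 4 — Parallel with input shunt Z1: Z_in = Z1 || (Z2 + Z3) = 0 - j53.76 Ω = 53.76∠-90.0° Ω.
Step 5 — Power factor: PF = cos(φ) = Re(Z)/|Z| = 0/53.76 = 0.
Step 6 — Type: Im(Z) = -53.76 ⇒ leading (phase φ = -90.0°).

PF = 0 (leading, φ = -90.0°)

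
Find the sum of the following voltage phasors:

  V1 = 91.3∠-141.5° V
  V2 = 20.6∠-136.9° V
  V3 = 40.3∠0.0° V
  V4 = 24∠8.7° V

Step 1 — Convert each phasor to rectangular form:
  V1 = 91.3·(cos(-141.5°) + j·sin(-141.5°)) = -71.45 - j56.84 V
  V2 = 20.6·(cos(-136.9°) + j·sin(-136.9°)) = -15.04 - j14.08 V
  V3 = 40.3·(cos(0.0°) + j·sin(0.0°)) = 40.3 V
  V4 = 24·(cos(8.7°) + j·sin(8.7°)) = 23.72 + j3.63 V
Step 2 — Sum components: V_total = -22.47 - j67.28 V.
Step 3 — Convert to polar: |V_total| = 70.93 V, ∠V_total = -108.5°.

V_total = 70.93∠-108.5° V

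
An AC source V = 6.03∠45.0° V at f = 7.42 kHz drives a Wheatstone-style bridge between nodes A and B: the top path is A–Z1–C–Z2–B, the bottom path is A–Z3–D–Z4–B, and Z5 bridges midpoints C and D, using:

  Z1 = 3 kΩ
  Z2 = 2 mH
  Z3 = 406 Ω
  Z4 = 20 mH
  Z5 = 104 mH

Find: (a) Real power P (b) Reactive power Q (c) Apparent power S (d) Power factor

Step 1 — Angular frequency: ω = 2π·f = 2π·7420 = 4.662e+04 rad/s.
Step 2 — Component impedances:
  Z1: Z = R = 3000 Ω
  Z2: Z = jωL = j·4.662e+04·0.002 = 0 + j93.24 Ω
  Z3: Z = R = 406 Ω
  Z4: Z = jωL = j·4.662e+04·0.02 = 0 + j932.4 Ω
  Z5: Z = jωL = j·4.662e+04·0.104 = 0 + j4849 Ω
Step 3 — Bridge requires nodal analysis (the Z5 bridge couples midpoints C and D, so the two paths cannot be reduced to a simple series/parallel combination). Setting node B to ground and injecting 1 A at node A, the 3-node admittance system at A, C, D solves to V_A = Z_AB = 481.3 + j582.2 Ω = 755.4∠50.4° Ω.
Step 4 — Source phasor: V = 6.03∠45.0° V = 4.264 + j4.264 V.
Step 5 — Current: I = V / Z = 0.007947 - j0.0007546 A = 0.007983∠-5.4° A.
Step 6 — Complex power: S = V·I* = 0.03067 + j0.0371 VA.
Step 7 — Real power: P = Re(S) = 0.03067 W.
Step 8 — Reactive power: Q = Im(S) = 0.0371 VAR.
Step 9 — Apparent power: |S| = 0.04814 VA.
Step 10 — Power factor: PF = P/|S| = 0.6371 (lagging).

(a) P = 0.03067 W  (b) Q = 0.0371 VAR  (c) S = 0.04814 VA  (d) PF = 0.6371 (lagging)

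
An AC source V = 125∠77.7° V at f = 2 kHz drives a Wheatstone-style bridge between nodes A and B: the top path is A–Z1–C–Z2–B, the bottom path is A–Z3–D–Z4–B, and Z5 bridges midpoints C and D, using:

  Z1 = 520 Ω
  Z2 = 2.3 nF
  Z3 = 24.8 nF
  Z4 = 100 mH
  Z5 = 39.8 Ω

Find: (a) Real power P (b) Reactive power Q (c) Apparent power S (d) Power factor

Step 1 — Angular frequency: ω = 2π·f = 2π·2000 = 1.257e+04 rad/s.
Step 2 — Component impedances:
  Z1: Z = R = 520 Ω
  Z2: Z = 1/(jωC) = -j/(ω·C) = 0 - j3.46e+04 Ω
  Z3: Z = 1/(jωC) = -j/(ω·C) = 0 - j3209 Ω
  Z4: Z = jωL = j·1.257e+04·0.1 = 0 + j1257 Ω
  Z5: Z = R = 39.8 Ω
Step 3 — Bridge requires nodal analysis (the Z5 bridge couples midpoints C and D, so the two paths cannot be reduced to a simple series/parallel combination). Setting node B to ground and injecting 1 A at node A, the 3-node admittance system at A, C, D solves to V_A = Z_AB = 546.2 + j1209 Ω = 1326∠65.7° Ω.
Step 4 — Source phasor: V = 125∠77.7° V = 26.63 + j122.1 V.
Step 5 — Current: I = V / Z = 0.09218 + j0.01962 A = 0.09424∠12.0° A.
Step 6 — Complex power: S = V·I* = 4.851 + j10.74 VA.
Step 7 — Real power: P = Re(S) = 4.851 W.
Step 8 — Reactive power: Q = Im(S) = 10.74 VAR.
Step 9 — Apparent power: |S| = 11.78 VA.
Step 10 — Power factor: PF = P/|S| = 0.4118 (lagging).

(a) P = 4.851 W  (b) Q = 10.74 VAR  (c) S = 11.78 VA  (d) PF = 0.4118 (lagging)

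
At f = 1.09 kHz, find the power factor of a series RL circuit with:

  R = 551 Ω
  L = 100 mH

Step 1 — Angular frequency: ω = 2π·f = 2π·1090 = 6849 rad/s.
Step 2 — Component impedances:
  R: Z = R = 551 Ω
  L: Z = jωL = j·6849·0.1 = 0 + j684.9 Ω
Step 3 — Series combination: Z_total = R + L = 551 + j684.9 Ω = 879∠51.2° Ω.
Step 4 — Power factor: PF = cos(φ) = Re(Z)/|Z| = 551/879 = 0.6268.
Step 5 — Type: Im(Z) = 684.9 ⇒ lagging (phase φ = 51.2°).

PF = 0.6268 (lagging, φ = 51.2°)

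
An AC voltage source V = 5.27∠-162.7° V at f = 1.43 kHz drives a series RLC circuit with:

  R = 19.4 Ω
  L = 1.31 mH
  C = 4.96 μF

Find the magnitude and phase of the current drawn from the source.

Step 1 — Angular frequency: ω = 2π·f = 2π·1430 = 8985 rad/s.
Step 2 — Component impedances:
  R: Z = R = 19.4 Ω
  L: Z = jωL = j·8985·0.00131 = 0 + j11.77 Ω
  C: Z = 1/(jωC) = -j/(ω·C) = 0 - j22.44 Ω
Step 3 — Series combination: Z_total = R + L + C = 19.4 - j10.67 Ω = 22.14∠-28.8° Ω.
Step 4 — Source phasor: V = 5.27∠-162.7° V = -5.032 - j1.567 V.
Step 5 — Ohm's law: I = V / Z_total = (-5.032 - j1.567) / (19.4 - j10.67) = -0.165 - j0.1715 A.
Step 6 — Convert to polar: |I| = 0.238 A, ∠I = -133.9°.

I = 0.238∠-133.9° A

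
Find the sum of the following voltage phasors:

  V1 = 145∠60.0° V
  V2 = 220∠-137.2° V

Step 1 — Convert each phasor to rectangular form:
  V1 = 145·(cos(60.0°) + j·sin(60.0°)) = 72.5 + j125.6 V
  V2 = 220·(cos(-137.2°) + j·sin(-137.2°)) = -161.4 - j149.5 V
Step 2 — Sum components: V_total = -88.92 - j23.9 V.
Step 3 — Convert to polar: |V_total| = 92.08 V, ∠V_total = -165.0°.

V_total = 92.08∠-165.0° V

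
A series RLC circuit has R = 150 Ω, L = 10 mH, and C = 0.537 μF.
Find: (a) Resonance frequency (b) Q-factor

Step 1 — Resonance condition Im(Z)=0 gives ω₀ = 1/√(LC).
Step 2 — ω₀ = 1/√(0.01·5.37e-07) = 1.365e+04 rad/s.
Step 3 — f₀ = ω₀/(2π) = 2172 Hz.
Step 4 — Series Q: Q = ω₀L/R = 1.365e+04·0.01/150 = 0.9097.

(a) f₀ = 2172 Hz  (b) Q = 0.9097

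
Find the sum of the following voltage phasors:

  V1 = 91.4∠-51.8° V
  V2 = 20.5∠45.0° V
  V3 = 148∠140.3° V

Step 1 — Convert each phasor to rectangular form:
  V1 = 91.4·(cos(-51.8°) + j·sin(-51.8°)) = 56.52 - j71.83 V
  V2 = 20.5·(cos(45.0°) + j·sin(45.0°)) = 14.5 + j14.5 V
  V3 = 148·(cos(140.3°) + j·sin(140.3°)) = -113.9 + j94.54 V
Step 2 — Sum components: V_total = -42.85 + j37.21 V.
Step 3 — Convert to polar: |V_total| = 56.75 V, ∠V_total = 139.0°.

V_total = 56.75∠139.0° V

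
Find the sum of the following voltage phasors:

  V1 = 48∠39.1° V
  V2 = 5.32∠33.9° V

Step 1 — Convert each phasor to rectangular form:
  V1 = 48·(cos(39.1°) + j·sin(39.1°)) = 37.25 + j30.27 V
  V2 = 5.32·(cos(33.9°) + j·sin(33.9°)) = 4.416 + j2.967 V
Step 2 — Sum components: V_total = 41.67 + j33.24 V.
Step 3 — Convert to polar: |V_total| = 53.3 V, ∠V_total = 38.6°.

V_total = 53.3∠38.6° V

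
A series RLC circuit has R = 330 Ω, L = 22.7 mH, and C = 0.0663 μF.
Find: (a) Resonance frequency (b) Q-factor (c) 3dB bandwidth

Step 1 — Resonance condition Im(Z)=0 gives ω₀ = 1/√(LC).
Step 2 — ω₀ = 1/√(0.0227·6.63e-08) = 2.578e+04 rad/s.
Step 3 — f₀ = ω₀/(2π) = 4103 Hz.
Step 4 — Series Q: Q = ω₀L/R = 2.578e+04·0.0227/330 = 1.773.
Step 5 — 3dB bandwidth: Δω = ω₀/Q = 1.454e+04 rad/s; BW = Δω/(2π) = 2314 Hz.

(a) f₀ = 4103 Hz  (b) Q = 1.773  (c) BW = 2314 Hz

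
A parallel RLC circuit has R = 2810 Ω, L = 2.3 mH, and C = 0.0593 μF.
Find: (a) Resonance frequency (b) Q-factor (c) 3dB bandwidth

Step 1 — Resonance: ω₀ = 1/√(LC) = 1/√(0.0023·5.93e-08) = 8.563e+04 rad/s.
Step 2 — f₀ = ω₀/(2π) = 1.363e+04 Hz.
Step 3 — Parallel Q: Q = R/(ω₀L) = 2810/(8.563e+04·0.0023) = 14.27.
Step 4 — Bandwidth: Δω = ω₀/Q = 6001 rad/s; BW = Δω/(2π) = 955.1 Hz.

(a) f₀ = 1.363e+04 Hz  (b) Q = 14.27  (c) BW = 955.1 Hz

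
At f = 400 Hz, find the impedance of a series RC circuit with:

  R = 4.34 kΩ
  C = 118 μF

Step 1 — Angular frequency: ω = 2π·f = 2π·400 = 2513 rad/s.
Step 2 — Component impedances:
  R: Z = R = 4340 Ω
  C: Z = 1/(jωC) = -j/(ω·C) = 0 - j3.372 Ω
Step 3 — Series combination: Z_total = R + C = 4340 - j3.372 Ω = 4340∠-0.0° Ω.

Z = 4340 - j3.372 Ω = 4340∠-0.0° Ω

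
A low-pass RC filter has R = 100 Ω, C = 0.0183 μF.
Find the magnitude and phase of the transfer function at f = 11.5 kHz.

Step 1 — Angular frequency: ω = 2π·1.15e+04 = 7.226e+04 rad/s.
Step 2 — Transfer function: H(jω) = 1/(1 + jωRC).
Step 3 — Denominator: 1 + jωRC = 1 + j·7.226e+04·100·1.83e-08 = 1 + j0.1322.
Step 4 — H = 0.9828 - j0.13.
Step 5 — Magnitude: |H| = 0.9914 (-0.1 dB); phase: φ = -7.5°.

|H| = 0.9914 (-0.1 dB), φ = -7.5°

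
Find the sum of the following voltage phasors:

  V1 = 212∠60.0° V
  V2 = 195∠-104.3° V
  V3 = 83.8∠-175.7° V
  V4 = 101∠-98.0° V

Step 1 — Convert each phasor to rectangular form:
  V1 = 212·(cos(60.0°) + j·sin(60.0°)) = 106 + j183.6 V
  V2 = 195·(cos(-104.3°) + j·sin(-104.3°)) = -48.16 - j189 V
  V3 = 83.8·(cos(-175.7°) + j·sin(-175.7°)) = -83.56 - j6.283 V
  V4 = 101·(cos(-98.0°) + j·sin(-98.0°)) = -14.06 - j100 V
Step 2 — Sum components: V_total = -39.79 - j111.7 V.
Step 3 — Convert to polar: |V_total| = 118.5 V, ∠V_total = -109.6°.

V_total = 118.5∠-109.6° V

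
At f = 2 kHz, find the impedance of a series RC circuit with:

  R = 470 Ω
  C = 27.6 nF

Step 1 — Angular frequency: ω = 2π·f = 2π·2000 = 1.257e+04 rad/s.
Step 2 — Component impedances:
  R: Z = R = 470 Ω
  C: Z = 1/(jωC) = -j/(ω·C) = 0 - j2883 Ω
Step 3 — Series combination: Z_total = R + C = 470 - j2883 Ω = 2921∠-80.7° Ω.

Z = 470 - j2883 Ω = 2921∠-80.7° Ω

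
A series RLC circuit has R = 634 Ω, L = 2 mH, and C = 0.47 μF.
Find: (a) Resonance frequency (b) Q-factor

Step 1 — Resonance condition Im(Z)=0 gives ω₀ = 1/√(LC).
Step 2 — ω₀ = 1/√(0.002·4.7e-07) = 3.262e+04 rad/s.
Step 3 — f₀ = ω₀/(2π) = 5191 Hz.
Step 4 — Series Q: Q = ω₀L/R = 3.262e+04·0.002/634 = 0.1029.

(a) f₀ = 5191 Hz  (b) Q = 0.1029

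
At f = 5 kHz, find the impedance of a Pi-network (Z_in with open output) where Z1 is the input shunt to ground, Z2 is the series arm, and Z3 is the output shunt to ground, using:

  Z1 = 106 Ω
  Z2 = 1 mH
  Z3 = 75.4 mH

Step 1 — Angular frequency: ω = 2π·f = 2π·5000 = 3.142e+04 rad/s.
Step 2 — Component impedances:
  Z1: Z = R = 106 Ω
  Z2: Z = jωL = j·3.142e+04·0.001 = 0 + j31.42 Ω
  Z3: Z = jωL = j·3.142e+04·0.0754 = 0 + j2369 Ω
Step 3 — With open output, the series arm Z2 and the output shunt Z3 appear in series to ground: Z2 + Z3 = 0 + j2400 Ω.
Step 4 — Parallel with input shunt Z1: Z_in = Z1 || (Z2 + Z3) = 105.8 + j4.672 Ω = 105.9∠2.5° Ω.

Z = 105.8 + j4.672 Ω = 105.9∠2.5° Ω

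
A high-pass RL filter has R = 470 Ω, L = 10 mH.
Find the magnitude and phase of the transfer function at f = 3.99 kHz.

Step 1 — Angular frequency: ω = 2π·3990 = 2.507e+04 rad/s.
Step 2 — Transfer function: H(jω) = jωL/(R + jωL).
Step 3 — Numerator jωL = j·250.7; denominator R + jωL = 470 + j250.7.
Step 4 — H = 0.2215 + j0.4153.
Step 5 — Magnitude: |H| = 0.4706 (-6.5 dB); phase: φ = 61.9°.

|H| = 0.4706 (-6.5 dB), φ = 61.9°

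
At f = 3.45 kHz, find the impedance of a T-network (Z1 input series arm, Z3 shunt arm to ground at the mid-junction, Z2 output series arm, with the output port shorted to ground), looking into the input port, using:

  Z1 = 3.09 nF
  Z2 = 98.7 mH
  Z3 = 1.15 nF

Step 1 — Angular frequency: ω = 2π·f = 2π·3450 = 2.168e+04 rad/s.
Step 2 — Component impedances:
  Z1: Z = 1/(jωC) = -j/(ω·C) = 0 - j1.493e+04 Ω
  Z2: Z = jωL = j·2.168e+04·0.0987 = 0 + j2140 Ω
  Z3: Z = 1/(jωC) = -j/(ω·C) = 0 - j4.011e+04 Ω
Step 3 — With the output port shorted to ground, the output series arm Z2 runs from the junction to ground; the shunt arm Z3 also runs from the junction to ground. They appear in parallel: Z3 || Z2 = 0 + j2260 Ω.
Step 4 — Series with input arm Z1: Z_in = Z1 + (Z3 || Z2) = 0 - j1.267e+04 Ω = 1.267e+04∠-90.0° Ω.

Z = 0 - j1.267e+04 Ω = 1.267e+04∠-90.0° Ω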